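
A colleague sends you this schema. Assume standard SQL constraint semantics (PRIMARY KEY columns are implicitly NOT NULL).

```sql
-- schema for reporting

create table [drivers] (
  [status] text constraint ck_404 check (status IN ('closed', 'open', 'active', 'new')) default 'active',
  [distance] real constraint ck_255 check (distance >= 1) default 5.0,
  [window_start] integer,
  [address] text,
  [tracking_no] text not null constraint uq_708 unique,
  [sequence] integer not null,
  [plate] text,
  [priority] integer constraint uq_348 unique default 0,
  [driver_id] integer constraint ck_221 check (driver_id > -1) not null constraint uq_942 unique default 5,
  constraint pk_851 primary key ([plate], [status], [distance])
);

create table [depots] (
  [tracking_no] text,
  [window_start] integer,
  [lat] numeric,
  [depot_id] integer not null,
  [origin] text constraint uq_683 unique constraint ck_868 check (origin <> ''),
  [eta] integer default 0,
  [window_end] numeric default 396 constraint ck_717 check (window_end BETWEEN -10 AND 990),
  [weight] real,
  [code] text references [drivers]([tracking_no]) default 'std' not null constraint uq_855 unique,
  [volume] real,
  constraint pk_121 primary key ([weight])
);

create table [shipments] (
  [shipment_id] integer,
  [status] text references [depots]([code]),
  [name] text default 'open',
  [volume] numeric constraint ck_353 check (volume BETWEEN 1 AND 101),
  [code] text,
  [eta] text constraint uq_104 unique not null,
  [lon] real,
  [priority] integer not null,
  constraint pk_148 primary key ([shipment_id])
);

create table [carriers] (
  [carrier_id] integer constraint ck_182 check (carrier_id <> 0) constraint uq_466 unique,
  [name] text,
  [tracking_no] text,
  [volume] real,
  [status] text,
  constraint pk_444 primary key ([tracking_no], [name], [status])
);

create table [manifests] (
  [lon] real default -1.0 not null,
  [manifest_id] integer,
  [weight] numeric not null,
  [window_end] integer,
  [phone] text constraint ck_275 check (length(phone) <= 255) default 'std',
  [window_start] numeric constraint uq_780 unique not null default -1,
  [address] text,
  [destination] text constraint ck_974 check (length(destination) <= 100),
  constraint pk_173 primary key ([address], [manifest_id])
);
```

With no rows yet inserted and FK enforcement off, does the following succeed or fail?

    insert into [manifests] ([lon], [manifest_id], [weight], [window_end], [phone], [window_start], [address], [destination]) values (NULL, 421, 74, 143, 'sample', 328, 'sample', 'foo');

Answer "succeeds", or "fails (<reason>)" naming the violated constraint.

fails (NOT NULL on lon)

lon is explicitly set to NULL, but lon is declared NOT NULL.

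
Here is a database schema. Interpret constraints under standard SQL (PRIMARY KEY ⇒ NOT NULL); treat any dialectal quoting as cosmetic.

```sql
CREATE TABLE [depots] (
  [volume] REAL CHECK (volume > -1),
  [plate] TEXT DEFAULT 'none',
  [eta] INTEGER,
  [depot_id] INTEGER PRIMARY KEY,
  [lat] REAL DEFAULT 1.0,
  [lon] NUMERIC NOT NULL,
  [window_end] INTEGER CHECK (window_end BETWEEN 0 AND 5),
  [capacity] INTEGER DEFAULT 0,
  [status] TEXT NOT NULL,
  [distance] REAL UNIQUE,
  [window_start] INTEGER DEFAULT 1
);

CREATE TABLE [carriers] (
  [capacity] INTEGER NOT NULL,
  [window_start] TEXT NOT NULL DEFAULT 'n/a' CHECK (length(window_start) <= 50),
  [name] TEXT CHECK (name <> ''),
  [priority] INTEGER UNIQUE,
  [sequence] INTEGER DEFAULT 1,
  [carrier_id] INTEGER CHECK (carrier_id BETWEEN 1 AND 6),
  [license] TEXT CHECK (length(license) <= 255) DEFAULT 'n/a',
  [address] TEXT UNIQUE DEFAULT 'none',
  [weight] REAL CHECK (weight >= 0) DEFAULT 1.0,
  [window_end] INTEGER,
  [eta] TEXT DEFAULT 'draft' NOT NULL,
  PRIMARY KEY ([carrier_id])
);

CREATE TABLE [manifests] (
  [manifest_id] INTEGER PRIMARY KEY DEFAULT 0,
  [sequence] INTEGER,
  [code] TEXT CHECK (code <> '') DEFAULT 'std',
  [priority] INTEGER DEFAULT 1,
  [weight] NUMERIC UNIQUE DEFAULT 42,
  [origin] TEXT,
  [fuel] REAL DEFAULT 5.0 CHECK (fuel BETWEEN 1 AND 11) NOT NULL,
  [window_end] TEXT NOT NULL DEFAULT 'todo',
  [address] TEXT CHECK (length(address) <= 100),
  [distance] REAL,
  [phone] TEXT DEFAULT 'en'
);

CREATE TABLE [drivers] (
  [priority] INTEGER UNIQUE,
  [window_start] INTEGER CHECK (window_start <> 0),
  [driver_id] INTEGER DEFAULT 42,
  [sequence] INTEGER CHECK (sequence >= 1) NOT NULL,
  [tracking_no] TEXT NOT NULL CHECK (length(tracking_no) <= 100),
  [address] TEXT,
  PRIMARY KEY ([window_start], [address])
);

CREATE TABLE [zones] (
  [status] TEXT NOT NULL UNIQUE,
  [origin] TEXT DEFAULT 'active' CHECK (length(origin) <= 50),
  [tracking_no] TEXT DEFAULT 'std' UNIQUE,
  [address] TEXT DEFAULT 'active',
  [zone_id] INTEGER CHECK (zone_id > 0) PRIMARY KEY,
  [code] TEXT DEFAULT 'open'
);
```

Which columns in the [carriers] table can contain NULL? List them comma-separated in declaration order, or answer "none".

- capacity: declared NOT NULL → not nullable.
- window_start: declared NOT NULL → not nullable.
- name: CHECK does not forbid NULL (a CHECK constraint passes when its expression is NULL) → nullable.
- priority: UNIQUE does not imply NOT NULL → nullable.
- sequence: DEFAULT only fills an omitted column; an explicit NULL is still allowed → nullable.
- carrier_id: part of the PRIMARY KEY, which implies NOT NULL → not nullable.
- license: CHECK does not forbid NULL (a CHECK constraint passes when its expression is NULL) → nullable.
- address: UNIQUE does not imply NOT NULL → nullable.
- weight: CHECK does not forbid NULL (a CHECK constraint passes when its expression is NULL) → nullable.
- window_end: no NOT NULL constraint applies → nullable.
- eta: declared NOT NULL → not nullable.

name, priority, sequence, license, address, weight, window_end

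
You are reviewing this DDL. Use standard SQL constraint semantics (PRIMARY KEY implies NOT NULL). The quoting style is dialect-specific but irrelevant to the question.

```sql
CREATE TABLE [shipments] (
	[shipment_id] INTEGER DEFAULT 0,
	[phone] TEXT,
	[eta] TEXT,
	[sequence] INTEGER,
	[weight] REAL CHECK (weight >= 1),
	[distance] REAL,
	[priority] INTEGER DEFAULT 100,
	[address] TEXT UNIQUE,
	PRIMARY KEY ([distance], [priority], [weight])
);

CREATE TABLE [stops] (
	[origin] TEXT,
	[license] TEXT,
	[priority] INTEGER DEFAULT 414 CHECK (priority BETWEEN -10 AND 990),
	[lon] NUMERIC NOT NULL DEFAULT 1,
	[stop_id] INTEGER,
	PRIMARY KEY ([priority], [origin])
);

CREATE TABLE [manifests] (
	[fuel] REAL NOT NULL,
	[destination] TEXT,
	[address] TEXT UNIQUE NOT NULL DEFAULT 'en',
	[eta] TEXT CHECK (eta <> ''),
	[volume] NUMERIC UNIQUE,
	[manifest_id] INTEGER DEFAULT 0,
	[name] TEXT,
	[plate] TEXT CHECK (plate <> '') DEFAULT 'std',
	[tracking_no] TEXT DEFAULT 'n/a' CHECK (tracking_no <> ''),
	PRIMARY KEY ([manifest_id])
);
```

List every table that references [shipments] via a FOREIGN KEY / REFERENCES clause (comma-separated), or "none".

No REFERENCES clause anywhere in the schema names shipments.

none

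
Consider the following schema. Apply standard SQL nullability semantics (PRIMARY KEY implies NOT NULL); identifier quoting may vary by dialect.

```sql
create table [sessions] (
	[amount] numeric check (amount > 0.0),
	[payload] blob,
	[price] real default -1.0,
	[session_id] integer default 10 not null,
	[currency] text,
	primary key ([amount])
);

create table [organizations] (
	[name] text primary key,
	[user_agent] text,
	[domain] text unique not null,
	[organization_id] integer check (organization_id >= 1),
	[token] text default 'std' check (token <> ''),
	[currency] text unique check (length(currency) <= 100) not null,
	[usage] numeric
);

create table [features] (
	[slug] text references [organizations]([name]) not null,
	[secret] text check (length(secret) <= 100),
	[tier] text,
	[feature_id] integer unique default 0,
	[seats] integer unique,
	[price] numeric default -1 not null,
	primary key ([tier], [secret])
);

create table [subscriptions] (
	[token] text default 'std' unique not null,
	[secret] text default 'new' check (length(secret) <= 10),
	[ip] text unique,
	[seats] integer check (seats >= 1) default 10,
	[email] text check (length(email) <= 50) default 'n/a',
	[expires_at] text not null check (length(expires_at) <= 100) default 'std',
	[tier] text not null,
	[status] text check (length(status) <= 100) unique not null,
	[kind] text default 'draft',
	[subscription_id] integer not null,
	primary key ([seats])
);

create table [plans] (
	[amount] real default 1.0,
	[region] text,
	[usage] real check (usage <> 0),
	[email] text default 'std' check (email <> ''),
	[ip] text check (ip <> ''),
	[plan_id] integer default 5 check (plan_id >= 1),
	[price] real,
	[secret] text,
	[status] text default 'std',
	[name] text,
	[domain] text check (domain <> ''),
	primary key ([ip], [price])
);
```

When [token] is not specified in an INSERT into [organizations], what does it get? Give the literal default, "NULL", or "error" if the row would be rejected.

'std'

token has an explicit DEFAULT 'std'.
When the column is omitted from an INSERT, that default is used.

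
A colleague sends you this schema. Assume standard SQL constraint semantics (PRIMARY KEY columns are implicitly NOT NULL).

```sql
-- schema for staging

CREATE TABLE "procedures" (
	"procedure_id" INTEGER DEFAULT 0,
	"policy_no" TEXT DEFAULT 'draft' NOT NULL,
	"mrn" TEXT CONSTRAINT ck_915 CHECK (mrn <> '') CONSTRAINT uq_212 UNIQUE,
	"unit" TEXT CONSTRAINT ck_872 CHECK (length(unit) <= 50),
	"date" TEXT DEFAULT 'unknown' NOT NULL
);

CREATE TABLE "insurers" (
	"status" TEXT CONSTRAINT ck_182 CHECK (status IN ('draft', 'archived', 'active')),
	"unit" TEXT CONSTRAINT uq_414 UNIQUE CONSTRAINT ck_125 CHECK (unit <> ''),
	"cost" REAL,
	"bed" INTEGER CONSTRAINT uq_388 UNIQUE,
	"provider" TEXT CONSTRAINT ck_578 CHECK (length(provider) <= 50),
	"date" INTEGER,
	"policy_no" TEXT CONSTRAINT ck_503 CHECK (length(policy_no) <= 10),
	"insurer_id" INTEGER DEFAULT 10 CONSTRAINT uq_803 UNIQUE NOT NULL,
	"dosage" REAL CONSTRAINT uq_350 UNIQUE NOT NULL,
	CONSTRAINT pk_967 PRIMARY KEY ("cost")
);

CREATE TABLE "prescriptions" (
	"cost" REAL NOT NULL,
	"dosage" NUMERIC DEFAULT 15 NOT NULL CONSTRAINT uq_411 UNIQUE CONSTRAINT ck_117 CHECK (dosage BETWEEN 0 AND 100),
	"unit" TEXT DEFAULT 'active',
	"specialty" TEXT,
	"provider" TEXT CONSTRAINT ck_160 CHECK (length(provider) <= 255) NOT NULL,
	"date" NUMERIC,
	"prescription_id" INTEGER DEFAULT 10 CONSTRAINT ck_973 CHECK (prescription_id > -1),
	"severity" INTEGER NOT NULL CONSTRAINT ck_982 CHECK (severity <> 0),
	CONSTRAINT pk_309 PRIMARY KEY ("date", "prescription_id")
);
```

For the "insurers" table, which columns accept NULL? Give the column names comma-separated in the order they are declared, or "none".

status, unit, bed, provider, date, policy_no

- status: CHECK does not forbid NULL (a CHECK constraint passes when its expression is NULL) → nullable.
- unit: CHECK does not forbid NULL (a CHECK constraint passes when its expression is NULL) → nullable.
- cost: part of the PRIMARY KEY, which implies NOT NULL → not nullable.
- bed: UNIQUE does not imply NOT NULL → nullable.
- provider: CHECK does not forbid NULL (a CHECK constraint passes when its expression is NULL) → nullable.
- date: no NOT NULL constraint applies → nullable.
- policy_no: CHECK does not forbid NULL (a CHECK constraint passes when its expression is NULL) → nullable.
- insurer_id: declared NOT NULL → not nullable.
- dosage: declared NOT NULL → not nullable.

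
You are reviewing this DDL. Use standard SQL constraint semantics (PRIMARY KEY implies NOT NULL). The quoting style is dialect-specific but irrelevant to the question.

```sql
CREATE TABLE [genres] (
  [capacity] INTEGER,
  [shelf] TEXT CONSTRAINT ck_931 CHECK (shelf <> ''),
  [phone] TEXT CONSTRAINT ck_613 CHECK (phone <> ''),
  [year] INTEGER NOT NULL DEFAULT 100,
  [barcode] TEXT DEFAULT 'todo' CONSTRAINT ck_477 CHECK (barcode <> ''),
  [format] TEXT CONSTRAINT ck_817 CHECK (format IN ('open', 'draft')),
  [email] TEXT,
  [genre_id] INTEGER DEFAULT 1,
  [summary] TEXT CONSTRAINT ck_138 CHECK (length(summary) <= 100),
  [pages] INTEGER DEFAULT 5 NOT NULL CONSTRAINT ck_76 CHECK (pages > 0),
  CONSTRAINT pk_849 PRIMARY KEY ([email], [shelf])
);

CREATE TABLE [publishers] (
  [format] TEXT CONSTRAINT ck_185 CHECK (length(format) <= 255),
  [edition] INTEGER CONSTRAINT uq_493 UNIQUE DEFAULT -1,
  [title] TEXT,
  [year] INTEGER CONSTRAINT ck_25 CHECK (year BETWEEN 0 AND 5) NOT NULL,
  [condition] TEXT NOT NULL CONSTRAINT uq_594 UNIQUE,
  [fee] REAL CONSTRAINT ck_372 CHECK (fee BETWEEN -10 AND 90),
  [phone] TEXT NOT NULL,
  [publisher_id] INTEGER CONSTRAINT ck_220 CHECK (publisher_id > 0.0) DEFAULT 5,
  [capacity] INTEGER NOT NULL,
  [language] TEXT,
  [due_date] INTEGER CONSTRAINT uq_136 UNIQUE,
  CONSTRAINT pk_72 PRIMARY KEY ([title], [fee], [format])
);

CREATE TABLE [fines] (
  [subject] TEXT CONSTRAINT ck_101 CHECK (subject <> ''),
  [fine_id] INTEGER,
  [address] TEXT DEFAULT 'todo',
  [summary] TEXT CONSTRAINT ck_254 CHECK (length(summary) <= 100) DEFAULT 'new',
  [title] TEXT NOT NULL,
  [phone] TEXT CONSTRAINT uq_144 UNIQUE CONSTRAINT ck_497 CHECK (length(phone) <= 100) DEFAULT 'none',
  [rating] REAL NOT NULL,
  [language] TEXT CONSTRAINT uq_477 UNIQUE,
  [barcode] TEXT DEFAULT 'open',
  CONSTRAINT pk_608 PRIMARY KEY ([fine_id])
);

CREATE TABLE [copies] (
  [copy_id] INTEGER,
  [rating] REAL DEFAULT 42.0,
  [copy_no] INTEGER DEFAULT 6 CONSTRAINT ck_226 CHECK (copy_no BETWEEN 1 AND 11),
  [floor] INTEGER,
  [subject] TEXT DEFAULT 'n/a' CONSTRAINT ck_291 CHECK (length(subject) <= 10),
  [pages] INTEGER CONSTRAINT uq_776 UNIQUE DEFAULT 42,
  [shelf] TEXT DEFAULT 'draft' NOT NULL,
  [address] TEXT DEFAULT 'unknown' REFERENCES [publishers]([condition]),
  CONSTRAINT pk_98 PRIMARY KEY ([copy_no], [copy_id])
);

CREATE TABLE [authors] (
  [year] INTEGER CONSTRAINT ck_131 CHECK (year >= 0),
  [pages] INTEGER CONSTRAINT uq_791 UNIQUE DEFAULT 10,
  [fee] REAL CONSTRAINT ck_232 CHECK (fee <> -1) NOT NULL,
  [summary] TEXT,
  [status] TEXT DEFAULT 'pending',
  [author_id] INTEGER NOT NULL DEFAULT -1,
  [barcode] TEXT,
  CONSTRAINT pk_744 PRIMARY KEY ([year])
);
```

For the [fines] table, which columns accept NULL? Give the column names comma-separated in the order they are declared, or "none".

- subject: CHECK does not forbid NULL (a CHECK constraint passes when its expression is NULL) → nullable.
- fine_id: part of the PRIMARY KEY, which implies NOT NULL → not nullable.
- address: DEFAULT only fills an omitted column; an explicit NULL is still allowed → nullable.
- summary: CHECK does not forbid NULL (a CHECK constraint passes when its expression is NULL) → nullable.
- title: declared NOT NULL → not nullable.
- phone: CHECK does not forbid NULL (a CHECK constraint passes when its expression is NULL) → nullable.
- rating: declared NOT NULL → not nullable.
- language: UNIQUE does not imply NOT NULL → nullable.
- barcode: DEFAULT only fills an omitted column; an explicit NULL is still allowed → nullable.

subject, address, summary, phone, language, barcode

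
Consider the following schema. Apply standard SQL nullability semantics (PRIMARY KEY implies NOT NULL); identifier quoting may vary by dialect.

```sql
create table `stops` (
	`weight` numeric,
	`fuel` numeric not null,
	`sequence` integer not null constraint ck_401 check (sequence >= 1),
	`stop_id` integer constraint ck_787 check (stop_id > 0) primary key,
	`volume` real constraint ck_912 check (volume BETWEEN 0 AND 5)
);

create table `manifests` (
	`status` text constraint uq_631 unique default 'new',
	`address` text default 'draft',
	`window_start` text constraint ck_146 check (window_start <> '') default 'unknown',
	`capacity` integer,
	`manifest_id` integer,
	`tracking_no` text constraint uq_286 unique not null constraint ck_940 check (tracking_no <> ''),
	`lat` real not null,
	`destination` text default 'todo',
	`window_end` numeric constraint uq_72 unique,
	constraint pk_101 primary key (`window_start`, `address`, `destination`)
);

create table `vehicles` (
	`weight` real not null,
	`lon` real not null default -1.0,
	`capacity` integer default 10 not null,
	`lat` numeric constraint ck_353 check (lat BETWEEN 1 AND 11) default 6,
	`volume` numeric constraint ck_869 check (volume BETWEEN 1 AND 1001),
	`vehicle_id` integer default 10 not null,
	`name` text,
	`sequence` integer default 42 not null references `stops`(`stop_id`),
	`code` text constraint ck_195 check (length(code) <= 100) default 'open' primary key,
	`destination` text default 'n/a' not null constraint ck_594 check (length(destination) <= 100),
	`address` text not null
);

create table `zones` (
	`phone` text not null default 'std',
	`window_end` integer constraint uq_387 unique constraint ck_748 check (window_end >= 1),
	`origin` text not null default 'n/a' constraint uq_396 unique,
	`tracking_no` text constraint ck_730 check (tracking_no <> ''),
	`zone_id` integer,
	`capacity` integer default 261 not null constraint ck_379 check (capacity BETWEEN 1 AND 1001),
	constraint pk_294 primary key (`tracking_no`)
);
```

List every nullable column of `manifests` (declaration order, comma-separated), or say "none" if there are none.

- status: UNIQUE does not imply NOT NULL → nullable.
- address: part of the PRIMARY KEY, which implies NOT NULL → not nullable.
- window_start: part of the PRIMARY KEY, which implies NOT NULL → not nullable.
- capacity: no NOT NULL constraint applies → nullable.
- manifest_id: no NOT NULL constraint applies → nullable.
- tracking_no: declared NOT NULL → not nullable.
- lat: declared NOT NULL → not nullable.
- destination: part of the PRIMARY KEY, which implies NOT NULL → not nullable.
- window_end: UNIQUE does not imply NOT NULL → nullable.

status, capacity, manifest_id, window_end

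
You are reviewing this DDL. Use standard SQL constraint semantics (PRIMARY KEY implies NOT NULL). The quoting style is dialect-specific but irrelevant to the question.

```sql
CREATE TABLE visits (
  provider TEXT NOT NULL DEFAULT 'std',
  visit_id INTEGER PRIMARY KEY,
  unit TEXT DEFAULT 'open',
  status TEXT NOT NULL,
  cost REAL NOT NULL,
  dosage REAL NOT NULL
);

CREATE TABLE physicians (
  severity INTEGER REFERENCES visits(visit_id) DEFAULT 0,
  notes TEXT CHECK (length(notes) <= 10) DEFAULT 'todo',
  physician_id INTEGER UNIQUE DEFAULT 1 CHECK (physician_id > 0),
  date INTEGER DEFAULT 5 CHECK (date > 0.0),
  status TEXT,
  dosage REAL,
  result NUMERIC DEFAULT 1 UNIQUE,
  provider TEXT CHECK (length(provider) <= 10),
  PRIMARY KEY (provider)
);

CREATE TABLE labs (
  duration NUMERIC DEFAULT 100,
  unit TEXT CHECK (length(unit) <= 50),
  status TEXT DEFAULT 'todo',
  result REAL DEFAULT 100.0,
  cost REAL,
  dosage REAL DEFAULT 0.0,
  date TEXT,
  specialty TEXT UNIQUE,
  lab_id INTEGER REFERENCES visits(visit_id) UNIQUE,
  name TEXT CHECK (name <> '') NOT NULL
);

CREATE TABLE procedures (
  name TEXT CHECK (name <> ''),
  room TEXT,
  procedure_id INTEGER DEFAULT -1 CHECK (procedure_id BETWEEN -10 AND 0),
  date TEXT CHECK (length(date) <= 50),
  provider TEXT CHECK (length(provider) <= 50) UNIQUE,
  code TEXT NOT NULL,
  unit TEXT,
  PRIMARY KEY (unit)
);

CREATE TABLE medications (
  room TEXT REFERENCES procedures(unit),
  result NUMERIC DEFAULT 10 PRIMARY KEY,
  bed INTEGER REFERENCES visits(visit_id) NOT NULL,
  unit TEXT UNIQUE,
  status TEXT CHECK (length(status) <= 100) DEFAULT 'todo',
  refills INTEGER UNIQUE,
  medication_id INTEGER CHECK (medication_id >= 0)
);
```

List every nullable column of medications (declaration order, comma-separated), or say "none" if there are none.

room, unit, status, refills, medication_id

- room: a foreign key column may be NULL unless separately constrained → nullable.
- result: part of the PRIMARY KEY, which implies NOT NULL → not nullable.
- bed: declared NOT NULL → not nullable.
- unit: UNIQUE does not imply NOT NULL → nullable.
- status: CHECK does not forbid NULL (a CHECK constraint passes when its expression is NULL) → nullable.
- refills: UNIQUE does not imply NOT NULL → nullable.
- medication_id: CHECK does not forbid NULL (a CHECK constraint passes when its expression is NULL) → nullable.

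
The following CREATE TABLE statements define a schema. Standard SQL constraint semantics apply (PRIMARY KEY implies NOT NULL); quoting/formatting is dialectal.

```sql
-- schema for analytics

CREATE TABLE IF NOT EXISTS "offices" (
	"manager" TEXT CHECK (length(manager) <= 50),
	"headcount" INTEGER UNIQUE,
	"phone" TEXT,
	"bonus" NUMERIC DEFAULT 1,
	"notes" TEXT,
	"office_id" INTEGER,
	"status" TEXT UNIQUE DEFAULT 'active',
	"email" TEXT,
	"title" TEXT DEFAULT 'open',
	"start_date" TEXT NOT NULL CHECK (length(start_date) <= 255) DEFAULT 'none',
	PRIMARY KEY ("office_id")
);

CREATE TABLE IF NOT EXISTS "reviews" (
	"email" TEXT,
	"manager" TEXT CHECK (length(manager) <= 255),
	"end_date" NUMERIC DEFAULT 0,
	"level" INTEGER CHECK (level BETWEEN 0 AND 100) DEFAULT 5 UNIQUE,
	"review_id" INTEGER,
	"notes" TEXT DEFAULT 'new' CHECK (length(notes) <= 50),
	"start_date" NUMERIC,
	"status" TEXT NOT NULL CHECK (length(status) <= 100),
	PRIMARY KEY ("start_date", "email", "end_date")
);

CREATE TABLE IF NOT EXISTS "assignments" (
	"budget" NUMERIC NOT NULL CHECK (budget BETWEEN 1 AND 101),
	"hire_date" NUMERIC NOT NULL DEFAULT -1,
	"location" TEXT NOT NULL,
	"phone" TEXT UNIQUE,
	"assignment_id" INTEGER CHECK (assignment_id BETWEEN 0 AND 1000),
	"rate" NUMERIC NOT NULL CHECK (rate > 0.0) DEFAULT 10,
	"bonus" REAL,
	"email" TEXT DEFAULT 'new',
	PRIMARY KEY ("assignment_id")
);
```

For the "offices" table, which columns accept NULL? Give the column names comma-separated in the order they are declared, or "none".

- manager: CHECK does not forbid NULL (a CHECK constraint passes when its expression is NULL) → nullable.
- headcount: UNIQUE does not imply NOT NULL → nullable.
- phone: no NOT NULL constraint applies → nullable.
- bonus: DEFAULT only fills an omitted column; an explicit NULL is still allowed → nullable.
- notes: no NOT NULL constraint applies → nullable.
- office_id: part of the PRIMARY KEY, which implies NOT NULL → not nullable.
- status: UNIQUE does not imply NOT NULL → nullable.
- email: no NOT NULL constraint applies → nullable.
- title: DEFAULT only fills an omitted column; an explicit NULL is still allowed → nullable.
- start_date: declared NOT NULL → not nullable.

manager, headcount, phone, bonus, notes, status, email, title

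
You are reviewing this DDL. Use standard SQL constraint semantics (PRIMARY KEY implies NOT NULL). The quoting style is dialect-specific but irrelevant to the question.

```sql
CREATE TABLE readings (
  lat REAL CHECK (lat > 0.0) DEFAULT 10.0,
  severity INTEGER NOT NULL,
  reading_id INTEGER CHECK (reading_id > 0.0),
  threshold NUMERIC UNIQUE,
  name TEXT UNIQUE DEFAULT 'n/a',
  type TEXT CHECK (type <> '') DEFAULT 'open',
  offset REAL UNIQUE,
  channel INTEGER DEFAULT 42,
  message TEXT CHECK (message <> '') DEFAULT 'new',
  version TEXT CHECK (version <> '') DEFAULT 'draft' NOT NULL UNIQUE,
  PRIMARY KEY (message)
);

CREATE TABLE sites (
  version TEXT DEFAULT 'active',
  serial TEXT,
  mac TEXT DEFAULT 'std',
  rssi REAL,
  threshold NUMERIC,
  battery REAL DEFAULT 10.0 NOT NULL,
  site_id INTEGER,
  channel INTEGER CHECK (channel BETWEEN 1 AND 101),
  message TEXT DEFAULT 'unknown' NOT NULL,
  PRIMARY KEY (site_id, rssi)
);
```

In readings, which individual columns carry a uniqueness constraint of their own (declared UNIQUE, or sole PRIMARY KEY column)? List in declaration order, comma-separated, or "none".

threshold, name, offset, message, version

- lat: no UNIQUE or single-column PK constraint.
- severity: no UNIQUE or single-column PK constraint.
- reading_id: no UNIQUE or single-column PK constraint.
- threshold: declared UNIQUE → unique.
- name: declared UNIQUE → unique.
- type: no UNIQUE or single-column PK constraint.
- offset: declared UNIQUE → unique.
- channel: no UNIQUE or single-column PK constraint.
- message: single-column PRIMARY KEY → unique.
- version: declared UNIQUE → unique.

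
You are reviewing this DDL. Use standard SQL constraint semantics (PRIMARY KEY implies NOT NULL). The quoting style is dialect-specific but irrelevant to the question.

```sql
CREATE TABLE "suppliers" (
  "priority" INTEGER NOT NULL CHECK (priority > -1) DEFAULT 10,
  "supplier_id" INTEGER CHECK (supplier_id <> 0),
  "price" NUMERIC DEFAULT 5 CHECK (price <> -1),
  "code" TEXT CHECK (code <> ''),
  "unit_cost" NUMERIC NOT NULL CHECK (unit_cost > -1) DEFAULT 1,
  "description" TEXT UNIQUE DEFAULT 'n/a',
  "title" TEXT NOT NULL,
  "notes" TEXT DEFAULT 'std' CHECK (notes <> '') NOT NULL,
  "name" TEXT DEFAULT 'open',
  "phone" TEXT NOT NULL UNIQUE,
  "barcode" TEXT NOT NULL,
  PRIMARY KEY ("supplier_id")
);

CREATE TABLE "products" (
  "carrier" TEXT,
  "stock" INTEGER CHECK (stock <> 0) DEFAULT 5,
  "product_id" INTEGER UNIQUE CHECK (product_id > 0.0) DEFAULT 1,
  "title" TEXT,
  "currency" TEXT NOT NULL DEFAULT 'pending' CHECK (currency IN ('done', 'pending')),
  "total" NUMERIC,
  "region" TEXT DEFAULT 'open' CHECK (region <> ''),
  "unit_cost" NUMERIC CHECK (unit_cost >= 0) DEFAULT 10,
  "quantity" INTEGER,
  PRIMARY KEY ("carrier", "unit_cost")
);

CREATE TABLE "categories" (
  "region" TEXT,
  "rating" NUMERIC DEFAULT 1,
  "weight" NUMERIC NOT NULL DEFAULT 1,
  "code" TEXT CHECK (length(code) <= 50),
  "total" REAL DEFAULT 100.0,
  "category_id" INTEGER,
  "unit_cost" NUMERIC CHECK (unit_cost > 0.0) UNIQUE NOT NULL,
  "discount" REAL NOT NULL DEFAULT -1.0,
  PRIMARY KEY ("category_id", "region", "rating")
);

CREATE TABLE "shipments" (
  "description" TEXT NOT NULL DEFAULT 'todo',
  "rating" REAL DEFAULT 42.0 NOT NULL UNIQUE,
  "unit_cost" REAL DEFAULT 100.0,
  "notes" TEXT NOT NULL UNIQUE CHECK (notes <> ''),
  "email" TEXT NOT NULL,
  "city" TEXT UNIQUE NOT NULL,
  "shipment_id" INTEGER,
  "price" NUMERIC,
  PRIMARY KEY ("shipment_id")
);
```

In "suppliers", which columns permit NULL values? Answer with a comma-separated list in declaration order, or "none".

- priority: declared NOT NULL → not nullable.
- supplier_id: part of the PRIMARY KEY, which implies NOT NULL → not nullable.
- price: CHECK does not forbid NULL (a CHECK constraint passes when its expression is NULL) → nullable.
- code: CHECK does not forbid NULL (a CHECK constraint passes when its expression is NULL) → nullable.
- unit_cost: declared NOT NULL → not nullable.
- description: UNIQUE does not imply NOT NULL → nullable.
- title: declared NOT NULL → not nullable.
- notes: declared NOT NULL → not nullable.
- name: DEFAULT only fills an omitted column; an explicit NULL is still allowed → nullable.
- phone: declared NOT NULL → not nullable.
- barcode: declared NOT NULL → not nullable.

price, code, description, name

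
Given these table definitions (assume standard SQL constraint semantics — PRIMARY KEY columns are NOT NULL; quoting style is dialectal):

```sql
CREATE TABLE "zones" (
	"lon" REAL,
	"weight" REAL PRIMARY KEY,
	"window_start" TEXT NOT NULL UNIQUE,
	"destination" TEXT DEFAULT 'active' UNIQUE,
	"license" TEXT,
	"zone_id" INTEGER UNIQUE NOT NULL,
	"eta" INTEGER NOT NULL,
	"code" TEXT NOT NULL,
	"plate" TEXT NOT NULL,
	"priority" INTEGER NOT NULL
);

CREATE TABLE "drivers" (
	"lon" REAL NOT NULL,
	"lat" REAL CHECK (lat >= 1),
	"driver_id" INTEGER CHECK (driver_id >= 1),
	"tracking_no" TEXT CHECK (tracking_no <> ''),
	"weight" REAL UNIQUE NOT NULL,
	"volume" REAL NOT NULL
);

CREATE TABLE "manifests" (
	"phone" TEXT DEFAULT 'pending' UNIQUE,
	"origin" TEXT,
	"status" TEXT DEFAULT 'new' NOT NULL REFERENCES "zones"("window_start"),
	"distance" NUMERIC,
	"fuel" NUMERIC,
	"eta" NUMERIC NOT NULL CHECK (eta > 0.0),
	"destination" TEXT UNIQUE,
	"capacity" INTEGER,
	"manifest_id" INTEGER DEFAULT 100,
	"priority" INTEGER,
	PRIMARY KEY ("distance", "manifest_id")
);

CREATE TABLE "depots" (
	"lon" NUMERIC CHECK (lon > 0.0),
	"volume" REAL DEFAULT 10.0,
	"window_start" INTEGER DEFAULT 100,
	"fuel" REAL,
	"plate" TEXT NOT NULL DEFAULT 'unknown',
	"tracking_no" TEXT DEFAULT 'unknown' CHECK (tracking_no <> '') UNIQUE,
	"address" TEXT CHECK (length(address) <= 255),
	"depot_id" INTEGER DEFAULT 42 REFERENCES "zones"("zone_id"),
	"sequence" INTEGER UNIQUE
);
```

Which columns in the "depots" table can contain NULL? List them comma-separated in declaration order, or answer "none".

lon, volume, window_start, fuel, tracking_no, address, depot_id, sequence

- lon: CHECK does not forbid NULL (a CHECK constraint passes when its expression is NULL) → nullable.
- volume: DEFAULT only fills an omitted column; an explicit NULL is still allowed → nullable.
- window_start: DEFAULT only fills an omitted column; an explicit NULL is still allowed → nullable.
- fuel: no NOT NULL constraint applies → nullable.
- plate: declared NOT NULL → not nullable.
- tracking_no: CHECK does not forbid NULL (a CHECK constraint passes when its expression is NULL) → nullable.
- address: CHECK does not forbid NULL (a CHECK constraint passes when its expression is NULL) → nullable.
- depot_id: a foreign key column may be NULL unless separately constrained → nullable.
- sequence: UNIQUE does not imply NOT NULL → nullable.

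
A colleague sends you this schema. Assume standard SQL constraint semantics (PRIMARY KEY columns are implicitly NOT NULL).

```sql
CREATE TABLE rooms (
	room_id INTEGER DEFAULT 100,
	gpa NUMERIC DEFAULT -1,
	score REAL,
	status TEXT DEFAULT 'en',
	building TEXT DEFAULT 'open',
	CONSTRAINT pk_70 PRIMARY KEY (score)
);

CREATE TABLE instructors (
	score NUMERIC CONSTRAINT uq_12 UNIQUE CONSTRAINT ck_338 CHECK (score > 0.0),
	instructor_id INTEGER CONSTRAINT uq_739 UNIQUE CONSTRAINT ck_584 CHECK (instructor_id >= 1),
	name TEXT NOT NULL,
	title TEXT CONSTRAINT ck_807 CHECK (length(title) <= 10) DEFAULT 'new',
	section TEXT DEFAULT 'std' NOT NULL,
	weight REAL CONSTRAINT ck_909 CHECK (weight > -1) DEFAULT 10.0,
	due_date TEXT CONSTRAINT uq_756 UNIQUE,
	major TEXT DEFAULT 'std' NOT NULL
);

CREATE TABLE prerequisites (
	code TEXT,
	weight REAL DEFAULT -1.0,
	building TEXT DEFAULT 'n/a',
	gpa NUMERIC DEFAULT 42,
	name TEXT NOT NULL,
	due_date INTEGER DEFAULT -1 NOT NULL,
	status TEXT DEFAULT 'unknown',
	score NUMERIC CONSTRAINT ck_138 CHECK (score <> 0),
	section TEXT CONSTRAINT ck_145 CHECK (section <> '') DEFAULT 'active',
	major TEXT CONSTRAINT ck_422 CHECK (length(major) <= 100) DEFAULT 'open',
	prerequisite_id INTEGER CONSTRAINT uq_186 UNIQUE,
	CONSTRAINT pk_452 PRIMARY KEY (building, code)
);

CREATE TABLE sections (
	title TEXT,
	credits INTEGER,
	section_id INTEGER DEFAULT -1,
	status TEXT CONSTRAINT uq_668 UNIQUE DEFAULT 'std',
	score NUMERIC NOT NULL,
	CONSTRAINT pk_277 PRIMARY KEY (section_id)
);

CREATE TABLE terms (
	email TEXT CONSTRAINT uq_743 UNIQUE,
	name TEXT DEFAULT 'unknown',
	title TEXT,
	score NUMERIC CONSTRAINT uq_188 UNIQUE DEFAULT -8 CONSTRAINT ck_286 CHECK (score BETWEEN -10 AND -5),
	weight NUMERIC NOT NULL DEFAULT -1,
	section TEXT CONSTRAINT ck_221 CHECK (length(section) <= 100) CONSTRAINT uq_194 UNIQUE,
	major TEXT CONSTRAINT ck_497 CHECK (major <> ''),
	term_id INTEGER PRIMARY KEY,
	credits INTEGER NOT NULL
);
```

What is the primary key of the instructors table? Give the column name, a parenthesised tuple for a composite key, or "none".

No column is declared PRIMARY KEY inline, and there is no table-level PRIMARY KEY clause in instructors.

none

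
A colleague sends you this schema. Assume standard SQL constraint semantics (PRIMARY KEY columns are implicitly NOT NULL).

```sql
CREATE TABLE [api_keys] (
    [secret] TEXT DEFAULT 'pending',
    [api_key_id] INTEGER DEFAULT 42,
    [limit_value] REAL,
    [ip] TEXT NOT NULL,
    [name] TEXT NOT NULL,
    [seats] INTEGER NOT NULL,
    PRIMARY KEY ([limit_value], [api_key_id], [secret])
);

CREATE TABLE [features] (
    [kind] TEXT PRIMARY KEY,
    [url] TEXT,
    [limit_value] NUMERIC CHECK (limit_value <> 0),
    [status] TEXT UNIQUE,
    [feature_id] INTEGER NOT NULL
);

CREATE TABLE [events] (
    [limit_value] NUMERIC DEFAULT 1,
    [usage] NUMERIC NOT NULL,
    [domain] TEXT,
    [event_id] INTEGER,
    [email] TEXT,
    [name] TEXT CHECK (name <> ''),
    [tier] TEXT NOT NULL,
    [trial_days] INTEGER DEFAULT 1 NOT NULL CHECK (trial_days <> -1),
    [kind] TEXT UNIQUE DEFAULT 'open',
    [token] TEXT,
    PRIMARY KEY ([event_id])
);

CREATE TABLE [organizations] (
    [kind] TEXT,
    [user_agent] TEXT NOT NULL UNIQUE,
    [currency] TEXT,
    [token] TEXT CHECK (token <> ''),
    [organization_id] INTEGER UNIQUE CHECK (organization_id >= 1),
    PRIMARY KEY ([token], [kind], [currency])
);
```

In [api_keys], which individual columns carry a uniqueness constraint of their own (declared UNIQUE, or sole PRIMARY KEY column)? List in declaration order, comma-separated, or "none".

none

- secret: part of a composite PRIMARY KEY — only the tuple is unique, not this column on its own.
- api_key_id: part of a composite PRIMARY KEY — only the tuple is unique, not this column on its own.
- limit_value: part of a composite PRIMARY KEY — only the tuple is unique, not this column on its own.
- ip: no UNIQUE or single-column PK constraint.
- name: no UNIQUE or single-column PK constraint.
- seats: no UNIQUE or single-column PK constraint.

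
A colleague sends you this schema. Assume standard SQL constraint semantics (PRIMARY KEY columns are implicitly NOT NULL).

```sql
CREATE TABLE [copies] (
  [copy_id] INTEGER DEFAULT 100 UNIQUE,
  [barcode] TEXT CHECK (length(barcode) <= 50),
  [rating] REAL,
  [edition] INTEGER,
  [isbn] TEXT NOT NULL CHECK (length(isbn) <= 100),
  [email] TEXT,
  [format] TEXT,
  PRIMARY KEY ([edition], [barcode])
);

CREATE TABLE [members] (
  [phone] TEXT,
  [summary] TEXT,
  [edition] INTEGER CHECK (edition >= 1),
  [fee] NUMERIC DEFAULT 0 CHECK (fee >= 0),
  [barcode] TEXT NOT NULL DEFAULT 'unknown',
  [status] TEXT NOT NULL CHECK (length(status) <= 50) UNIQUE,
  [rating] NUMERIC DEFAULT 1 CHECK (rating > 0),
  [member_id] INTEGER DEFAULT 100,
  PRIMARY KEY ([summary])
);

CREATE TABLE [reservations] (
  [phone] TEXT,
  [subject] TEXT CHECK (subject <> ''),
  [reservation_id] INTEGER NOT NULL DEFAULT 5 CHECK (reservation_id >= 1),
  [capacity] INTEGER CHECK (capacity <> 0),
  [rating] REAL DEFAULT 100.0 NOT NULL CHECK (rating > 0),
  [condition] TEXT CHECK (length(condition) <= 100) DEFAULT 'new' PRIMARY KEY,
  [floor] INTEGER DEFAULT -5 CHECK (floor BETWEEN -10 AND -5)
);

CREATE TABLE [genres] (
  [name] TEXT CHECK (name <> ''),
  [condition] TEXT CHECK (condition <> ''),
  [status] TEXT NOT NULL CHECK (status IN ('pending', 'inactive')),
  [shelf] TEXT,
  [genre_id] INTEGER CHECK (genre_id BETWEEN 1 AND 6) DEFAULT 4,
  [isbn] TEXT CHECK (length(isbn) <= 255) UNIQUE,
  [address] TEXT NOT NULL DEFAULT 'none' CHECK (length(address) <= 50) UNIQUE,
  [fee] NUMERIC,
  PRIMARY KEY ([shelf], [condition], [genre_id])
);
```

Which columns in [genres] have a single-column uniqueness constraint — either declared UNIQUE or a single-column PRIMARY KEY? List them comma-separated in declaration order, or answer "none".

- name: no UNIQUE or single-column PK constraint.
- condition: part of a composite PRIMARY KEY — only the tuple is unique, not this column on its own.
- status: no UNIQUE or single-column PK constraint.
- shelf: part of a composite PRIMARY KEY — only the tuple is unique, not this column on its own.
- genre_id: part of a composite PRIMARY KEY — only the tuple is unique, not this column on its own.
- isbn: declared UNIQUE → unique.
- address: declared UNIQUE → unique.
- fee: no UNIQUE or single-column PK constraint.

isbn, address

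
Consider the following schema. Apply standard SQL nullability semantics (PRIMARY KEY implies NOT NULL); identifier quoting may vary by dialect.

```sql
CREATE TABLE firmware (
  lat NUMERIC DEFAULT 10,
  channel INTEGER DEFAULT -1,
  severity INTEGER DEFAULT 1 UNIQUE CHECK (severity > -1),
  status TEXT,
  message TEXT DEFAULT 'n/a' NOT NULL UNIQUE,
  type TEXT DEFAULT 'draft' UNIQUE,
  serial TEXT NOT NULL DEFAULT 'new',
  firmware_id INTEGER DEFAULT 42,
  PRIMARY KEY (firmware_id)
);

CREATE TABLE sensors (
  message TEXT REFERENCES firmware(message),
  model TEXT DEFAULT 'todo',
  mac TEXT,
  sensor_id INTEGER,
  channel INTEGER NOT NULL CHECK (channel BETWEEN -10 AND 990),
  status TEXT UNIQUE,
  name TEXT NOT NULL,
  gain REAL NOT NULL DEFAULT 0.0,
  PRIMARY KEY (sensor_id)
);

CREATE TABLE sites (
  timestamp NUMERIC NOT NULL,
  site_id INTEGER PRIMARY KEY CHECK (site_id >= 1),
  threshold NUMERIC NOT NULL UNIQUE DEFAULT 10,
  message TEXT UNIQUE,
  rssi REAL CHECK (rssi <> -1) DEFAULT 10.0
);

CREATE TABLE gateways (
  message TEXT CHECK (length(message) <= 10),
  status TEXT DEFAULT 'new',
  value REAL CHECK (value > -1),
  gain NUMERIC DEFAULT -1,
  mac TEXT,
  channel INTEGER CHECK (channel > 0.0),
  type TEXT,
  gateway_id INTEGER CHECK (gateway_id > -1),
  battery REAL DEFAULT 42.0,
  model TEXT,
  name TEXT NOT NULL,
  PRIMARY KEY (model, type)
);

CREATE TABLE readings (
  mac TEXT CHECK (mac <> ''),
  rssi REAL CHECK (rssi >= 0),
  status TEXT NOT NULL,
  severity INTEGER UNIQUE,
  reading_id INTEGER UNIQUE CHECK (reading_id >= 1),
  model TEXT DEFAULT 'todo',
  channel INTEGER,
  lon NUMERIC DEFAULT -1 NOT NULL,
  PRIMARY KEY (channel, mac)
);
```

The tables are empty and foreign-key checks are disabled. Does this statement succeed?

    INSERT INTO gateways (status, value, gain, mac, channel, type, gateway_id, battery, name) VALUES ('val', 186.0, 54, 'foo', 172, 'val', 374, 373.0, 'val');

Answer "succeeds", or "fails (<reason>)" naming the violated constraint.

fails (NOT NULL on model)

model is omitted from the column list and has no DEFAULT, so it would receive NULL.
But model is part of the PRIMARY KEY (implied NOT NULL).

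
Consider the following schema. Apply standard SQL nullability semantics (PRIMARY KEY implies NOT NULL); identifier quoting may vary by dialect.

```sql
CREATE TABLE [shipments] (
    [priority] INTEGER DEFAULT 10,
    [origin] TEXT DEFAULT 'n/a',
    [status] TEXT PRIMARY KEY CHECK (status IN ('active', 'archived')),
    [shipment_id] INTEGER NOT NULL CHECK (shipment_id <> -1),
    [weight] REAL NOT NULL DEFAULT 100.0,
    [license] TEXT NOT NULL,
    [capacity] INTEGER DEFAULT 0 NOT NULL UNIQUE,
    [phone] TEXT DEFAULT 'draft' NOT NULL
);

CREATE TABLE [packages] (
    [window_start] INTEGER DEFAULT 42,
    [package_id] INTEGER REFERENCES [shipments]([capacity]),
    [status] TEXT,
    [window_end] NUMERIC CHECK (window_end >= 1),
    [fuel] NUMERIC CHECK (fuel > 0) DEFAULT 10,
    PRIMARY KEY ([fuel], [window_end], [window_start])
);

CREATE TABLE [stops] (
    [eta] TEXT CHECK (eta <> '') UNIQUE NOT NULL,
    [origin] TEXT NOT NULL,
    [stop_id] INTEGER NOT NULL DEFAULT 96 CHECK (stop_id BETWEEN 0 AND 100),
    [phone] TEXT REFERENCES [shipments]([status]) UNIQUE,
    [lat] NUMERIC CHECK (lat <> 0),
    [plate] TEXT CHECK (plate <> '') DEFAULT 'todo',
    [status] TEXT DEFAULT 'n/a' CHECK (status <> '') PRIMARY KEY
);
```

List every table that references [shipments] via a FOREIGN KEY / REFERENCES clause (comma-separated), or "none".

packages, stops

- packages.package_id references shipments(capacity).
- stops.phone references shipments(status).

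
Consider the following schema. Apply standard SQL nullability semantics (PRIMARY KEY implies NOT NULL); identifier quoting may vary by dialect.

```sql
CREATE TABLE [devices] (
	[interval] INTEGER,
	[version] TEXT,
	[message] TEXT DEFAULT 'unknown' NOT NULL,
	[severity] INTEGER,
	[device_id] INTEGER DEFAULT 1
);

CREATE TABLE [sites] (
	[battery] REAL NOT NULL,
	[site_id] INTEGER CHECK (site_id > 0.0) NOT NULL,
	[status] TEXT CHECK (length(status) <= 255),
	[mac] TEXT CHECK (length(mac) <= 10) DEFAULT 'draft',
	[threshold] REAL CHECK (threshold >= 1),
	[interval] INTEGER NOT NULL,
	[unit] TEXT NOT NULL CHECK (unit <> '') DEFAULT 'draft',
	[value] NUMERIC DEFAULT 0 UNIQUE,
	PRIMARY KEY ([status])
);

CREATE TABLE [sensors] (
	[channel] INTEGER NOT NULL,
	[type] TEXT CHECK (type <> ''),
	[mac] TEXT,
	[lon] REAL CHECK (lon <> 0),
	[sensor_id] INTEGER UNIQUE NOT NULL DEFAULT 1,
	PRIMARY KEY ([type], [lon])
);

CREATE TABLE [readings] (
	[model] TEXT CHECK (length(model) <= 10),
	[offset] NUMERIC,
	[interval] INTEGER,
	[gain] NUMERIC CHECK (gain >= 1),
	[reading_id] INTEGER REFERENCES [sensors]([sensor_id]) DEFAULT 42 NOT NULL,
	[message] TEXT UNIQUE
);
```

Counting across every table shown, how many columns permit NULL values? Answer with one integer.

devices: 4 nullable (interval, version, severity, device_id — PK none and explicit NOT NULL columns excluded).
sites: 3 nullable (mac, threshold, value — PK (status) and explicit NOT NULL columns excluded).
sensors: 1 nullable (mac — PK (type, lon) and explicit NOT NULL columns excluded).
readings: 5 nullable (model, offset, interval, gain, message — PK none and explicit NOT NULL columns excluded).
Total: 4 + 3 + 1 + 5 = 13.

13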